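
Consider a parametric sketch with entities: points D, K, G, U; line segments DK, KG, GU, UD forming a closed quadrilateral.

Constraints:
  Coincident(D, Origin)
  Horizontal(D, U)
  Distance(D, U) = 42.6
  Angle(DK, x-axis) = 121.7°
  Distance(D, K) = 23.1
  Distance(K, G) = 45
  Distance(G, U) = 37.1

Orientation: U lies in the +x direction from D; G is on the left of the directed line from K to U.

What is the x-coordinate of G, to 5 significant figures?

30.179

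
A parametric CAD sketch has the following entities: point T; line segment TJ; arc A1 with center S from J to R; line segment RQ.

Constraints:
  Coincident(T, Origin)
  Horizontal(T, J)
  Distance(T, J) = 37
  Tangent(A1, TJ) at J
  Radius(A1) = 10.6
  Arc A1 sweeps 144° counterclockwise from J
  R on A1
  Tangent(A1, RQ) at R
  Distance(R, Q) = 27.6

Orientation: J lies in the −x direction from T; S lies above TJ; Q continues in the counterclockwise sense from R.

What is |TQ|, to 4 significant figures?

63.82

T is at the origin; T and J share the same y with |TJ| = 37.0 and J on the −x side, so J = (-37.00, 0.000). A1 meets TJ tangentially, so SJ is at right angles to TJ, so S = J + (0, 10.6) = (-37.00, 10.60). On A1, J sits at bearing -90° from S; a 144° counterclockwise sweep puts R at bearing 54°, so R = S + 10.6·(cos 54°, sin 54°) = (-30.77, 19.18). A1 meets RQ tangentially, so SR is at right angles to RQ, so RQ runs along (−sin 54°, cos 54°); with |RQ| = 27.6, Q = (-53.10, 35.40). Then |TQ| = |Q − T| = 63.82.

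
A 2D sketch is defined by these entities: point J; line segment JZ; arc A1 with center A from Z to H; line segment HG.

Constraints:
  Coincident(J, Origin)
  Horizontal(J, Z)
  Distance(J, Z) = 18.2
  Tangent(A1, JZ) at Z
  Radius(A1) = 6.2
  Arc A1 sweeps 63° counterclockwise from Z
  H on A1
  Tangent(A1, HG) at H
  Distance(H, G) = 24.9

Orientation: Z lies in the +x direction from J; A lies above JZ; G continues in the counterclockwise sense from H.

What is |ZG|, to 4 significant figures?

30.61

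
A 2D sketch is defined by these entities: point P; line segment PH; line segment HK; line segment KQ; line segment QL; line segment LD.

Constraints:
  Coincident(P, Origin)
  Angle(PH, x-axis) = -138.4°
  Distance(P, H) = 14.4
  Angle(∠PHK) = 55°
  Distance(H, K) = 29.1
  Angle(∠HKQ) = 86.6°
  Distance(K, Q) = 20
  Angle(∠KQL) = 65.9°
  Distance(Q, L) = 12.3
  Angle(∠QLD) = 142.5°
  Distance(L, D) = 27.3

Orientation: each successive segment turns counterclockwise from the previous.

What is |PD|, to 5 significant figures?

22.427

∠KQL = 65.9° gives QL at -165.90° from the x-axis; with |QL| = 12.3, L = (9.0830, 0.39529). ∠QLD = 142.5° gives LD at -128.40° from the x-axis; with |LD| = 27.3, D = (-7.8743, -21.000). Then |PD| = |D − P| = 22.427.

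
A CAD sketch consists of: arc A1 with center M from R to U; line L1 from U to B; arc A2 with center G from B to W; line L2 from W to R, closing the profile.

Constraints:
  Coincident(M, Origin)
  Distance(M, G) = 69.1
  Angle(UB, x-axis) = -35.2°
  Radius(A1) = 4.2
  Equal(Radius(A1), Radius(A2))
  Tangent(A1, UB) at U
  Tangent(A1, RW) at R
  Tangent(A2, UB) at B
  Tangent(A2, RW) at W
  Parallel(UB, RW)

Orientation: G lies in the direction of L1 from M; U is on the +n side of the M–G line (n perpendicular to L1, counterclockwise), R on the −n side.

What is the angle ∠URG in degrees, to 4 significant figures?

86.52°

M is at the origin and G lies 69.1 along u from M, so G = 69.1·u = (56.46, -39.83). Tangency of A1 to both parallel lines with radius 4.2 puts U and R at M ± 4.2·n: U = (2.421, 3.432), R = (-2.421, -3.432). Then cos ∠URG = RU·RG / (|RU||RG|), giving 86.52°.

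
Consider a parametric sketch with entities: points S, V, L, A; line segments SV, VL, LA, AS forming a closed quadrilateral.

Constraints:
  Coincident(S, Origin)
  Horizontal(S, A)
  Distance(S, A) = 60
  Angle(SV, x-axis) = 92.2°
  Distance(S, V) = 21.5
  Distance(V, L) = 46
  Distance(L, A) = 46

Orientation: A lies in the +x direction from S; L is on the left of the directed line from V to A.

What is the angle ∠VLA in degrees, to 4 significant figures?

89.04°

Checks: |VL| = 46.00 ✓; |LA| = 46.00 ✓.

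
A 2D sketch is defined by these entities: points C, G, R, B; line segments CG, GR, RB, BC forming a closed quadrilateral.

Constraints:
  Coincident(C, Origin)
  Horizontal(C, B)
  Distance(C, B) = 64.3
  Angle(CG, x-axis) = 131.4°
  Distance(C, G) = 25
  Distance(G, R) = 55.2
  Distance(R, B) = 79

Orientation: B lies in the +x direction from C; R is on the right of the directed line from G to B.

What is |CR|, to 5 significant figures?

36.038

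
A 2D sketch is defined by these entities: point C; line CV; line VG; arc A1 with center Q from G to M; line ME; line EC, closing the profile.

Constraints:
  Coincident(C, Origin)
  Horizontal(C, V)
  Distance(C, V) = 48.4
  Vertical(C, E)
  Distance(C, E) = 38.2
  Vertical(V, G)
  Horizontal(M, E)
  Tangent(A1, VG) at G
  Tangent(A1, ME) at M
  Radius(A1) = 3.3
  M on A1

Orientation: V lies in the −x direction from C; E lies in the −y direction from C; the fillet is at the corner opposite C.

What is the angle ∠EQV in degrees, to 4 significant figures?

99.59°

CE is vertical with |CE| = 38.2 and E on the −y side, so E = (0.000, -38.20). The virtual corner opposite C is at (-48.40, -38.20). Since A1 is tangent to VG there, QG ⟂ VG and tangency of A1 to ME means the radius QM is perpendicular to ME, with radius 3.3, so the center Q sits 3.3 in from both sides at Q = (-45.10, -34.90). Then cos ∠EQV = QE·QV / (|QE||QV|), giving 99.59°.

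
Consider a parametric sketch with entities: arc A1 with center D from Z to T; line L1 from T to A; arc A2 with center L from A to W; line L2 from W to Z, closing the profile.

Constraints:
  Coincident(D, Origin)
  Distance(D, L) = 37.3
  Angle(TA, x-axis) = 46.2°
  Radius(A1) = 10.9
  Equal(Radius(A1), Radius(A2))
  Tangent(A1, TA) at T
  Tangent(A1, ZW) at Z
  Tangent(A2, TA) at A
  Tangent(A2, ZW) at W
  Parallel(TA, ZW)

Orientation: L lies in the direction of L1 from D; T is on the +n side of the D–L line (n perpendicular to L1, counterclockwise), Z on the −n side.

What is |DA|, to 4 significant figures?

38.86

Tangency of A1 to both parallel lines with radius 10.9 puts T and Z at D ± 10.9·n: T = (-7.867, 7.544), Z = (7.867, -7.544). Equal radii place A and W the same way about L: A = L + 10.9·n = (17.95, 34.47), W = L − 10.9·n = (33.68, 19.38). Then |DA| = |A − D| = 38.86.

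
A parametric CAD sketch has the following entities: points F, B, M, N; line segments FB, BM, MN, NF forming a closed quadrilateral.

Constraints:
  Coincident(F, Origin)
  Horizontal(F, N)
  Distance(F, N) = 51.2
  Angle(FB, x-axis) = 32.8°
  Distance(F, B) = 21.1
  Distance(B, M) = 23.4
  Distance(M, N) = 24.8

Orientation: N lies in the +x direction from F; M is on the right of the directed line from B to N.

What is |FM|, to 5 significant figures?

29.817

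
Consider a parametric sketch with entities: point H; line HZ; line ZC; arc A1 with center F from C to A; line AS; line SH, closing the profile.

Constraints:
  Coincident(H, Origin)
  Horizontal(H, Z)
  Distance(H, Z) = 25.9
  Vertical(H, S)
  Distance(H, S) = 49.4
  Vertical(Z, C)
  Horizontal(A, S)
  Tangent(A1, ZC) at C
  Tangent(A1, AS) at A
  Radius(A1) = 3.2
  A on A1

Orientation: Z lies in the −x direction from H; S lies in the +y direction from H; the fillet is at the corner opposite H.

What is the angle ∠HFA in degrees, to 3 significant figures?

154°

H is at the origin; H and Z share the same y with |HZ| = 25.9 and Z on the −x side, so Z = (-25.9, 0.00). HS is vertical with |HS| = 49.4 and S on the +y side, so S = (0.00, 49.4). The virtual corner opposite H is at (-25.9, 49.4). A1 meets ZC tangentially, so FC is at right angles to ZC and since A1 is tangent to AS there, FA ⟂ AS, with radius 3.2, so the center F sits 3.2 in from both sides at F = (-22.7, 46.2). That places the tangent points at C = (-25.9, 46.2) on ZC and A = (-22.7, 49.4) on AS. Then cos ∠HFA = FH·FA / (|FH||FA|), giving 154°.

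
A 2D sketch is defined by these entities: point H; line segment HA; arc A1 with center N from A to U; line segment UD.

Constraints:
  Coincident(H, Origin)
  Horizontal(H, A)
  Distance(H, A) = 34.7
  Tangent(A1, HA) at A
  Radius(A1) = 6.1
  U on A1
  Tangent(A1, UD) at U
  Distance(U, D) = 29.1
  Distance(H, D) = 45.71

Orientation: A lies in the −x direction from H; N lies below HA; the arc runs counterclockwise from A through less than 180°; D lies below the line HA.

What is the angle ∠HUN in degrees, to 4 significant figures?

10.94°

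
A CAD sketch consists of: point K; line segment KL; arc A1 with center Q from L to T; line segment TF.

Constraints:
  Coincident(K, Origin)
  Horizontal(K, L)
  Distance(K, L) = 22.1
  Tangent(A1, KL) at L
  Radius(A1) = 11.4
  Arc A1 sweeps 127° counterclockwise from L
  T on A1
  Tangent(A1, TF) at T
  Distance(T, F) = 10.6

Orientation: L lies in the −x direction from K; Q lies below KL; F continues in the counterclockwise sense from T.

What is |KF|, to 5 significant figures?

36.477

K is at the origin; KL is horizontal with |KL| = 22.1 and L on the −x side, so L = (-22.100, 0.0000). Since A1 is tangent to KL there, QL ⟂ KL, so Q = L + (0, -11.4) = (-22.100, -11.400). On A1, L sits at bearing 90° from Q; a 127° counterclockwise sweep puts T at bearing 217°, so T = Q + 11.4·(cos 217°, sin 217°) = (-31.204, -18.261). Tangency of A1 to TF means the radius QT is perpendicular to TF, so TF runs along (−sin 217°, cos 217°); with |TF| = 10.6, F = (-24.825, -26.726). Then |KF| = |F − K| = 36.477.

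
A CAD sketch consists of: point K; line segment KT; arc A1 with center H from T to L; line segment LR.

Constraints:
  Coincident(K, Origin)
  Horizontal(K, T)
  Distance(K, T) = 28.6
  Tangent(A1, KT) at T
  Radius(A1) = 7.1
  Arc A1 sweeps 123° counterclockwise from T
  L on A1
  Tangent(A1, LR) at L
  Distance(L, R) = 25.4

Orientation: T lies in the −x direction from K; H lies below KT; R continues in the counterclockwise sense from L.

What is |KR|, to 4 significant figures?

38.35

K is at the origin; K and T share the same y with |KT| = 28.6 and T on the −x side, so T = (-28.60, 0.000). The tangent condition forces HT to be normal to KT, so H = T + (0, -7.1) = (-28.60, -7.100). On A1, T sits at bearing 90° from H; a 123° counterclockwise sweep puts L at bearing 213°, so L = H + 7.1·(cos 213°, sin 213°) = (-34.55, -10.97). Since A1 is tangent to LR there, HL ⟂ LR, so LR runs along (−sin 213°, cos 213°); with |LR| = 25.4, R = (-20.72, -32.27). Then |KR| = |R − K| = 38.35.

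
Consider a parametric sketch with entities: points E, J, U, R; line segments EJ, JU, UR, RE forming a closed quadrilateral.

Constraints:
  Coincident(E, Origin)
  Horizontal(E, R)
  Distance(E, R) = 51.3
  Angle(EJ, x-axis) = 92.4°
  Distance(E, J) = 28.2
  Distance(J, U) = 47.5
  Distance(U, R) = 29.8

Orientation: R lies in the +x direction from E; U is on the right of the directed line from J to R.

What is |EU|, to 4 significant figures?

26.91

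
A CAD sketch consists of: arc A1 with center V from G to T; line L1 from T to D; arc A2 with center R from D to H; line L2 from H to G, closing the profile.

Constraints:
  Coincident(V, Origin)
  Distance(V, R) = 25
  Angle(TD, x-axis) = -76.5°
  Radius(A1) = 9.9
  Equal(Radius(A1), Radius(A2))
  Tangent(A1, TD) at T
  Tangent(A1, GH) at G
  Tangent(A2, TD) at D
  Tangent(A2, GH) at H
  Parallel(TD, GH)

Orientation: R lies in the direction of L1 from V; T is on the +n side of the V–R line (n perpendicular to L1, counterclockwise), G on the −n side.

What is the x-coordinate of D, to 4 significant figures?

15.46

The slot axis is L1's direction at -76.5°, so u = (cos -76.5°, sin -76.5°) = (0.2334, -0.9724) and n = (−sin -76.5°, cos -76.5°) = (0.9724, 0.2334). V is at the origin and R lies 25.0 along u from V, so R = 25.0·u = (5.836, -24.31). Tangency of A1 to both parallel lines with radius 9.9 puts T and G at V ± 9.9·n: T = (9.626, 2.311), G = (-9.626, -2.311). Equal radii place D and H the same way about R: D = R + 9.9·n = (15.46, -22.00), H = R − 9.9·n = (-3.790, -26.62). So D.x = 15.46.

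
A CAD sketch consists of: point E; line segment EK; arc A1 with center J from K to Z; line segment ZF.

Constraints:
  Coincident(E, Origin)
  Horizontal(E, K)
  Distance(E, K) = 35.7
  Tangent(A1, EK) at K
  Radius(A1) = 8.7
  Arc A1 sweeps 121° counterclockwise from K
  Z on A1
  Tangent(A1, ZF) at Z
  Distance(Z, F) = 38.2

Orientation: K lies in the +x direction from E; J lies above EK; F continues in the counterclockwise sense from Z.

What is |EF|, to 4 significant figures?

51.58

E is at the origin; EK is horizontal with |EK| = 35.7 and K on the +x side, so K = (35.70, 0.000). Tangency of A1 to EK means the radius JK is perpendicular to EK, so J = K + (0, 8.7) = (35.70, 8.700). On A1, K sits at bearing -90° from J; a 121° counterclockwise sweep puts Z at bearing 31°, so Z = J + 8.7·(cos 31°, sin 31°) = (43.16, 13.18). The tangent condition forces JZ to be normal to ZF, so ZF runs along (−sin 31°, cos 31°); with |ZF| = 38.2, F = (23.48, 45.92). Then |EF| = |F − E| = 51.58.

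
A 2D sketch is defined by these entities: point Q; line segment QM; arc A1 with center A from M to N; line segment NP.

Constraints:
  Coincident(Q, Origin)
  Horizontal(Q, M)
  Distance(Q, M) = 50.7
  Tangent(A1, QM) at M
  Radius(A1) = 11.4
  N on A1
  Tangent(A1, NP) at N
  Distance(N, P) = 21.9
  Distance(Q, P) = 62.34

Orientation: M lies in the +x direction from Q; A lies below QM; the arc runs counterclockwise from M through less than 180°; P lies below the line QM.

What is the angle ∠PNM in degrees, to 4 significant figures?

121.1°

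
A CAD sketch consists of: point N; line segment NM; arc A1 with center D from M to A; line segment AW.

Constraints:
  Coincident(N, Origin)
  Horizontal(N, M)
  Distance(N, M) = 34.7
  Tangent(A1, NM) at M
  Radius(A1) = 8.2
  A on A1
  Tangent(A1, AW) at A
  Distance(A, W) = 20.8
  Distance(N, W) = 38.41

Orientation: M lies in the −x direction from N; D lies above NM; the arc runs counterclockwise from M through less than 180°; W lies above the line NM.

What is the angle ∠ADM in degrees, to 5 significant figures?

87.525°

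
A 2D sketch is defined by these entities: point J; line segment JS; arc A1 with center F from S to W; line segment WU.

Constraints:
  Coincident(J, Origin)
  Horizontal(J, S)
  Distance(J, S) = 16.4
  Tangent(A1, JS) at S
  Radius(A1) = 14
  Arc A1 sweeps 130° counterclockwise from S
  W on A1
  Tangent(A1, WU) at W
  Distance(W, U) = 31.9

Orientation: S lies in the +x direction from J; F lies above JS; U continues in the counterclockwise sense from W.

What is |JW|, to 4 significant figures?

35.56

Since A1 is tangent to JS there, FS ⟂ JS, so F = S + (0, 14) = (16.40, 14.00). On A1, S sits at bearing -90° from F; a 130° counterclockwise sweep puts W at bearing 40°, so W = F + 14.0·(cos 40°, sin 40°) = (27.12, 23.00). Then |JW| = |W − J| = 35.56.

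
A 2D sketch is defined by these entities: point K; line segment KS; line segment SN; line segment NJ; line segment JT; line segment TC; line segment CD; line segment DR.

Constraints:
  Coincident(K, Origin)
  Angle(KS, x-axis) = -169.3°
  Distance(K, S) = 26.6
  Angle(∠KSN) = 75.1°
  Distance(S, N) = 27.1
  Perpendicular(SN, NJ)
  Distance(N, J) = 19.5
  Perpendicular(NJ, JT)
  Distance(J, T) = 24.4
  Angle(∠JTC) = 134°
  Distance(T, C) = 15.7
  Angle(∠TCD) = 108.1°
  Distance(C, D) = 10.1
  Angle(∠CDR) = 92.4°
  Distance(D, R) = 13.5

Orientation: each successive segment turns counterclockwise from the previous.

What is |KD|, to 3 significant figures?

28.4

∠JTC = 134.0° gives TC at 162° from the x-axis; with |TC| = 15.7, C = (-22.3, 6.01). ∠TCD = 108.1° gives CD at -126° from the x-axis; with |CD| = 10.1, D = (-28.3, -2.11). Then |KD| = |D − K| = 28.4.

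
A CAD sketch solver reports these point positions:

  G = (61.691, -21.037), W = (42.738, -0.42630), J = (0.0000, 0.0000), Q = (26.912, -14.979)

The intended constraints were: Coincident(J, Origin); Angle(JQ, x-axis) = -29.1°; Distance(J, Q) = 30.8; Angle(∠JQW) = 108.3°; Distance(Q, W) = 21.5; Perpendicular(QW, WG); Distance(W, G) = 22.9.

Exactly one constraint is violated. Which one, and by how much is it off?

Distance(W, G) = 22.9 — off by 5.10.

J = (0.00, 0.00) ✓; JQ at -29.10° ✓; |JQ| = 30.80 ✓; ∠JQW = 108.3° ✓; |QW| = 21.50 ✓; ∠(QW, WG) = 90.00° ✓; |WG| = 28.00 ✗.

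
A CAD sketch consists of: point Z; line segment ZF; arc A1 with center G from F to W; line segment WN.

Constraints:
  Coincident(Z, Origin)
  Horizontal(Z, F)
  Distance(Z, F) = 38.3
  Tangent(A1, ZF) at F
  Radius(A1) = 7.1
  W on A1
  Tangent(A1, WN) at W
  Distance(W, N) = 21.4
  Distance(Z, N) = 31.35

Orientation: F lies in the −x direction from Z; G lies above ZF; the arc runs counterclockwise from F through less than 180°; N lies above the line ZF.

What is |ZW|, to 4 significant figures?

32.28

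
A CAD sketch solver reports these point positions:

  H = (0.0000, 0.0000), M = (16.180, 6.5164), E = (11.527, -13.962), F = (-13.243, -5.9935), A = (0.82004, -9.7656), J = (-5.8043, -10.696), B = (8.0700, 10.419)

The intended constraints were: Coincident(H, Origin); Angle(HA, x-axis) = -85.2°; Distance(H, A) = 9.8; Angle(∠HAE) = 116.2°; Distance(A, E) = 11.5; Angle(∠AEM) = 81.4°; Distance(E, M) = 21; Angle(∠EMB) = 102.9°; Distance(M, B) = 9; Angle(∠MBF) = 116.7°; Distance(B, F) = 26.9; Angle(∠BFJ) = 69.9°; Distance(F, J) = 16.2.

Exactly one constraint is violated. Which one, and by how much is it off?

Distance(F, J) = 16.2 — off by 7.40.

H = (0.00, 0.00) ✓; HA at -85.20° ✓; |HA| = 9.800 ✓; ∠HAE = 116.2° ✓; |AE| = 11.50 ✓; ∠AEM = 81.40° ✓; |EM| = 21.00 ✓; ∠EMB = 102.9° ✓; |MB| = 9.000 ✓; ∠MBF = 116.7° ✓; |BF| = 26.90 ✓; ∠BFJ = 69.90° ✓; |FJ| = 8.800 ✗.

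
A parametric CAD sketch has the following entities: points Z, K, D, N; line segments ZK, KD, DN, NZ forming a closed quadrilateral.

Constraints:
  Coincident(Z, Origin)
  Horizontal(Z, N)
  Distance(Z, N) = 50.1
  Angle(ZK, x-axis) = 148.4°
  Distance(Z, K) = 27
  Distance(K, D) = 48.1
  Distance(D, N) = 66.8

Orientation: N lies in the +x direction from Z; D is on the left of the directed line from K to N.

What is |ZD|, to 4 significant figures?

51.93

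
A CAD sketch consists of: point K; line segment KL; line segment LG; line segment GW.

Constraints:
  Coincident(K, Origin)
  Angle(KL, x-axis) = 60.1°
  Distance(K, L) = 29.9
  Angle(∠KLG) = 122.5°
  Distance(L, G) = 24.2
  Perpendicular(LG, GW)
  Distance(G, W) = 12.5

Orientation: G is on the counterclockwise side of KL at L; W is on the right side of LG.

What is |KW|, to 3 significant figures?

55.2

K is at the origin; KL runs at 60.1° with length 29.9, so L = 29.9·(cos 60.1°, sin 60.1°) = (14.9, 25.9). ∠KLG = 122.5°, so LG runs at 60.1° + (180° − 122.5°) = 118° from the x-axis; with |LG| = 24.2, G = L + 24.2·(cos 118°, sin 118°) = (3.69, 47.4). The perpendicularity gives GW at right angles to LG; with |GW| = 12.5 on the right of LG, W = G + 12.5·(0.886, 0.463) = (14.8, 53.2). Then |KW| = |W − K| = 55.2.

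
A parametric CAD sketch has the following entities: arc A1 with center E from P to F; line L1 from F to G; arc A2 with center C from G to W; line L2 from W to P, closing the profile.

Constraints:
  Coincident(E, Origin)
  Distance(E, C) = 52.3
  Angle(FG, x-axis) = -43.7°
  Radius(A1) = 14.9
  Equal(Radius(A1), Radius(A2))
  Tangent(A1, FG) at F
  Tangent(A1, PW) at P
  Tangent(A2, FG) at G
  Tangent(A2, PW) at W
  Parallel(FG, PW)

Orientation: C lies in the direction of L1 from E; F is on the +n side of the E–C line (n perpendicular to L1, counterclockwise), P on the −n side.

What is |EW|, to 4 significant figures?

54.38

The slot axis is L1's direction at -43.7°, so u = (cos -43.7°, sin -43.7°) = (0.7230, -0.6909) and n = (−sin -43.7°, cos -43.7°) = (0.6909, 0.7230). E is at the origin and C lies 52.3 along u from E, so C = 52.3·u = (37.81, -36.13). Tangency of A1 to both parallel lines with radius 14.9 puts F and P at E ± 14.9·n: F = (10.29, 10.77), P = (-10.29, -10.77). Equal radii place G and W the same way about C: G = C + 14.9·n = (48.11, -25.36), W = C − 14.9·n = (27.52, -46.91). Then |EW| = |W − E| = 54.38.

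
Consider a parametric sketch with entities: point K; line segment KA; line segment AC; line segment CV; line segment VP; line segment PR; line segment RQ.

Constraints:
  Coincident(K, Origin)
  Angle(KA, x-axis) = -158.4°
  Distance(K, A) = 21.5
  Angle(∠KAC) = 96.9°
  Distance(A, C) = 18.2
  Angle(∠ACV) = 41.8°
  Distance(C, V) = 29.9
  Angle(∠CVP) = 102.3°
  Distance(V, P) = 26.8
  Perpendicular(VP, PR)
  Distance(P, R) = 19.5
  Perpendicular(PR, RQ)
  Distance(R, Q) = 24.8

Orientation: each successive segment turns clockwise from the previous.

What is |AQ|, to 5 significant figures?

6.4448

K is at the origin; KA runs at -158.4° with length 21.5, so A = (-19.990, -7.9147). ∠KAC = 96.9° gives AC at 118.50° from the x-axis; with |AC| = 18.2, C = (-28.674, 8.0798). ∠ACV = 41.8° gives CV at -19.700° from the x-axis; with |CV| = 29.9, V = (-0.52451, -1.9994). ∠CVP = 102.3° gives VP at -97.400° from the x-axis; with |VP| = 26.8, P = (-3.9762, -28.576). The perpendicularity gives PR at right angles to VP, so PR runs at 172.60°; with |PR| = 19.5, R = (-23.314, -26.065). PR is perpendicular to RQ, so RQ runs at 82.600°; with |RQ| = 24.8, Q = (-20.120, -1.4712). Then |AQ| = |Q − A| = 6.4448.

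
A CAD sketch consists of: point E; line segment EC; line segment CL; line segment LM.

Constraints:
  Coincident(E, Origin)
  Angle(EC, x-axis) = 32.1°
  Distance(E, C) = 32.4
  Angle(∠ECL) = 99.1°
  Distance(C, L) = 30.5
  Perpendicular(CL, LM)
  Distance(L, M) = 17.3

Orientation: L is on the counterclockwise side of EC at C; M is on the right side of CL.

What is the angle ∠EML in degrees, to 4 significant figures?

35.86°

∠ECL = 99.1°, so CL runs at 32.1° + (180° − 99.1°) = 113.0° from the x-axis; with |CL| = 30.5, L = C + 30.5·(cos 113.0°, sin 113.0°) = (15.53, 45.29). The perpendicularity gives LM at right angles to CL; with |LM| = 17.3 on the right of CL, M = L + 17.3·(0.9205, 0.3907) = (31.45, 52.05). Then cos ∠EML = ME·ML / (|ME||ML|), giving 35.86°.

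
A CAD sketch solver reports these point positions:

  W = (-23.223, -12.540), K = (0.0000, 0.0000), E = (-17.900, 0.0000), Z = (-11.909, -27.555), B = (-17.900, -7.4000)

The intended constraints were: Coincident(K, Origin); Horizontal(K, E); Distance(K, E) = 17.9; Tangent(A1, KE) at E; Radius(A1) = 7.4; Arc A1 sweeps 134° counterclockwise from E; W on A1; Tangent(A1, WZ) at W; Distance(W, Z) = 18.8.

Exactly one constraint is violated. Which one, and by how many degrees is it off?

Tangent(A1, WZ) at W — off by 7.00°.

K = (0.00, 0.00) ✓; K.y = 0.00, E.y = 0.00 ✓; |KE| = 17.90 ✓; ∠(BE, EK) = 90.00° ✓; |BE| = 7.400 ✓; bearing(B→W) − bearing(B→E) = 134.0° ✓; |BW| = 7.400 ✓; ∠(BW, WZ) = 97.00° ✗; |WZ| = 18.80 ✓.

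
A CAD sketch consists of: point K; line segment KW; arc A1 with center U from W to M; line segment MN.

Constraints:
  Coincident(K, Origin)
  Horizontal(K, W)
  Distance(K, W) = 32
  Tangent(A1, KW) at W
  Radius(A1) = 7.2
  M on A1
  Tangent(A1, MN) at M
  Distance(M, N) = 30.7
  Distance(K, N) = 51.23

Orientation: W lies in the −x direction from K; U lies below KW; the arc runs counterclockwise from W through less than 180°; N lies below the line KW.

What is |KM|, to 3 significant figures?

40.0

Checks: |UM| = 7.200 ✓; ∠(UM, MN) = 90.00° ✓; |MN| = 30.70 ✓; |KN| = 51.23 ✓.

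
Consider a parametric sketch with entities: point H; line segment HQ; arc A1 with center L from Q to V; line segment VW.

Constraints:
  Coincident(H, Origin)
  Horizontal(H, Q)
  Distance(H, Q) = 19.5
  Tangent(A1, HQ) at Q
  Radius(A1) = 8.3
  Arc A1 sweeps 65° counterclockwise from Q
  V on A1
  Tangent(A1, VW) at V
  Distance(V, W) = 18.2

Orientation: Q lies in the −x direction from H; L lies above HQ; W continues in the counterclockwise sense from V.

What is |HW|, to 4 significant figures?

21.71

On A1, Q sits at bearing -90° from L; a 65° counterclockwise sweep puts V at bearing -25°, so V = L + 8.3·(cos -25°, sin -25°) = (-11.98, 4.792). The tangent condition forces LV to be normal to VW, so VW runs along (−sin -25°, cos -25°); with |VW| = 18.2, W = (-4.286, 21.29). Then |HW| = |W − H| = 21.71.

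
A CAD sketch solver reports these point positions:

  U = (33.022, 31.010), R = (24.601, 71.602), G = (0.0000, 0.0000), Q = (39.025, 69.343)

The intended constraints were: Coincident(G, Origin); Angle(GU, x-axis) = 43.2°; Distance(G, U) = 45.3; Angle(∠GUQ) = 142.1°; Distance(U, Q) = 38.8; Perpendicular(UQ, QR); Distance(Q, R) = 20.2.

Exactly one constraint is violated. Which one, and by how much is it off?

Distance(Q, R) = 20.2 — off by 5.60.

G = (0.00, 0.00) ✓; GU at 43.20° ✓; |GU| = 45.30 ✓; ∠GUQ = 142.1° ✓; |UQ| = 38.80 ✓; ∠(UQ, QR) = 90.00° ✓; |QR| = 14.60 ✗.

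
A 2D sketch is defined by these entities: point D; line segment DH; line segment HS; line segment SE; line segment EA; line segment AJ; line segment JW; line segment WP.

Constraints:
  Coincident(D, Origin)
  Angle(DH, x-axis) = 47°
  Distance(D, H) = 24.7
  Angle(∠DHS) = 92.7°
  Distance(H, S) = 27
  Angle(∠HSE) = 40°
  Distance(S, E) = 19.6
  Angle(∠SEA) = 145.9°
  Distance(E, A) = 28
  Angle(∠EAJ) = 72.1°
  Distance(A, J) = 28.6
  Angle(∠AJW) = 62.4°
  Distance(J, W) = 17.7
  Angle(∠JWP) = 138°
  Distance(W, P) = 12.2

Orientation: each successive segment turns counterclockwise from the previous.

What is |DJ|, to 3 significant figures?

38.2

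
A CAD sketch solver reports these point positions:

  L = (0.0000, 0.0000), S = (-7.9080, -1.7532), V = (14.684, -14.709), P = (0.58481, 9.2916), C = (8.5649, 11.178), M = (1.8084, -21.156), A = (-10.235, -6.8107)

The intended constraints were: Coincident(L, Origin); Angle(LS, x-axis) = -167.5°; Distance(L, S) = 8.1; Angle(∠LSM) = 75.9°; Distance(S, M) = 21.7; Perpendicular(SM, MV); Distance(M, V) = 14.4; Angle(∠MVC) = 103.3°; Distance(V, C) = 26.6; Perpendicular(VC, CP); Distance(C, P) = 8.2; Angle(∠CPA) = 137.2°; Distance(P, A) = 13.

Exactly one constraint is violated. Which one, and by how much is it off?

Distance(P, A) = 13 — off by 6.40.

L = (0.00, 0.00) ✓; LS at -167.5° ✓; |LS| = 8.100 ✓; ∠LSM = 75.90° ✓; |SM| = 21.70 ✓; ∠(SM, MV) = 90.00° ✓; |MV| = 14.40 ✓; ∠MVC = 103.3° ✓; |VC| = 26.60 ✓; ∠(VC, CP) = 90.00° ✓; |CP| = 8.200 ✓; ∠CPA = 137.2° ✓; |PA| = 19.40 ✗.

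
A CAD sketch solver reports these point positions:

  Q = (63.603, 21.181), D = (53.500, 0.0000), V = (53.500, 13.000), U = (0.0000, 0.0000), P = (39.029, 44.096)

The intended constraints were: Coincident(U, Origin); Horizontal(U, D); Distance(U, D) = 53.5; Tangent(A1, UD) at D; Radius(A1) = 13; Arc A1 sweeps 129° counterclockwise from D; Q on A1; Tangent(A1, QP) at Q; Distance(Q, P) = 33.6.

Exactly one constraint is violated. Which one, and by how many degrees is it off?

Tangent(A1, QP) at Q — off by 8.00°.

U = (0.00, 0.00) ✓; U.y = 0.00, D.y = 0.00 ✓; |UD| = 53.50 ✓; ∠(VD, DU) = 90.00° ✓; |VD| = 13.00 ✓; bearing(V→Q) − bearing(V→D) = 129.0° ✓; |VQ| = 13.00 ✓; ∠(VQ, QP) = 82.00° ✗; |QP| = 33.60 ✓.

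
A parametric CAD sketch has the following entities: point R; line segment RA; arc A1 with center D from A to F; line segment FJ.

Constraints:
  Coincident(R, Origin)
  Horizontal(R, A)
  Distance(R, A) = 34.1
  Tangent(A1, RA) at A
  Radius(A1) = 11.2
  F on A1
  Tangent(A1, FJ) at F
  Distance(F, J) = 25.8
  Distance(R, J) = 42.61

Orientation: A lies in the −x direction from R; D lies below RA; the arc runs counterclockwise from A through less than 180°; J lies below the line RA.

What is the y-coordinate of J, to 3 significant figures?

-36.5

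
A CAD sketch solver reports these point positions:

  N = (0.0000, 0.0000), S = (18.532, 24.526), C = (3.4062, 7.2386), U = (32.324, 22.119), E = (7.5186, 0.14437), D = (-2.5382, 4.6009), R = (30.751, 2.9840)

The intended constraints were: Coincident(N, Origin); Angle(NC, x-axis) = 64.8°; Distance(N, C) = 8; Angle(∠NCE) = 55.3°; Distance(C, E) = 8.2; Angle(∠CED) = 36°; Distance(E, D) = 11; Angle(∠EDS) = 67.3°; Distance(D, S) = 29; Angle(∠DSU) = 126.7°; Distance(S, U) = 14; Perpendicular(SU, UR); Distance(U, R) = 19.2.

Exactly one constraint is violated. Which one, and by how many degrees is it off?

Perpendicular(SU, UR) — off by 5.20°.

N = (0.00, 0.00) ✓; NC at 64.80° ✓; |NC| = 8.000 ✓; ∠NCE = 55.30° ✓; |CE| = 8.200 ✓; ∠CED = 36.00° ✓; |ED| = 11.00 ✓; ∠EDS = 67.30° ✓; |DS| = 29.00 ✓; ∠DSU = 126.7° ✓; |SU| = 14.00 ✓; ∠(SU, UR) = 84.80° ✗; |UR| = 19.20 ✓.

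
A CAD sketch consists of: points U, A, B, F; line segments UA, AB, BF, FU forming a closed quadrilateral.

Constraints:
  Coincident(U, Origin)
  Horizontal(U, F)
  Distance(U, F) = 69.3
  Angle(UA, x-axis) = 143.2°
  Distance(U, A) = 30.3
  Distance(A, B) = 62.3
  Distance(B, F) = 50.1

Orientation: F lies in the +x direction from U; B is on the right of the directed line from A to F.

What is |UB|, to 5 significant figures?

32.056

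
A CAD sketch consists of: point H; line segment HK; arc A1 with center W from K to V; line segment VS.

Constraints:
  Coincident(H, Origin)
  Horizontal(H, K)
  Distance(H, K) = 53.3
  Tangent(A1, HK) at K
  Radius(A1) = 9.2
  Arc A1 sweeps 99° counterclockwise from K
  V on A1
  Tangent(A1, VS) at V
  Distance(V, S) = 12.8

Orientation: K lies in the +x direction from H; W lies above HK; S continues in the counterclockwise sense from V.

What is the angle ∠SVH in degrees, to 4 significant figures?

90.68°

H is at the origin; H and K share the same y with |HK| = 53.3 and K on the +x side, so K = (53.30, 0.000). A1 meets HK tangentially, so WK is at right angles to HK, so W = K + (0, 9.2) = (53.30, 9.200). On A1, K sits at bearing -90° from W; a 99° counterclockwise sweep puts V at bearing 9°, so V = W + 9.2·(cos 9°, sin 9°) = (62.39, 10.64). The tangent condition forces WV to be normal to VS, so VS runs along (−sin 9°, cos 9°); with |VS| = 12.8, S = (60.38, 23.28). Then cos ∠SVH = VS·VH / (|VS||VH|), giving 90.68°.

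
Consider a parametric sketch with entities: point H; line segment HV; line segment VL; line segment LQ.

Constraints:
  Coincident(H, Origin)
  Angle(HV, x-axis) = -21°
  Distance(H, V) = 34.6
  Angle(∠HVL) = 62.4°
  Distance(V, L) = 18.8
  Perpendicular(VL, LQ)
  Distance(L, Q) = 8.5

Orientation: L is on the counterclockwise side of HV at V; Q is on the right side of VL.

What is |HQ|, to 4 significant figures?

39.26

∠HVL = 62.4°, so VL runs at -21.0° + (180° − 62.4°) = 96.60° from the x-axis; with |VL| = 18.8, L = V + 18.8·(cos 96.60°, sin 96.60°) = (30.14, 6.276). The perpendicularity gives LQ at right angles to VL; with |LQ| = 8.5 on the right of VL, Q = L + 8.5·(0.9934, 0.1149) = (38.58, 7.253). Then |HQ| = |Q − H| = 39.26.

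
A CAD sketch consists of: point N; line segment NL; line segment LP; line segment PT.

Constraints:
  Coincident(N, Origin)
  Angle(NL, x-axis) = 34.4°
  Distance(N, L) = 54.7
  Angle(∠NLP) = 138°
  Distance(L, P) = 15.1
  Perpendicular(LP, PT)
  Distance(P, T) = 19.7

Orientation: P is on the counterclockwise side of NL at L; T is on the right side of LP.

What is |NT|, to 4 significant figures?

79.23

∠NLP = 138.0°, so LP runs at 34.4° + (180° − 138.0°) = 76.40° from the x-axis; with |LP| = 15.1, P = L + 15.1·(cos 76.40°, sin 76.40°) = (48.68, 45.58). LP is perpendicular to PT; with |PT| = 19.7 on the right of LP, T = P + 19.7·(0.9720, -0.2351) = (67.83, 40.95). Then |NT| = |T − N| = 79.23.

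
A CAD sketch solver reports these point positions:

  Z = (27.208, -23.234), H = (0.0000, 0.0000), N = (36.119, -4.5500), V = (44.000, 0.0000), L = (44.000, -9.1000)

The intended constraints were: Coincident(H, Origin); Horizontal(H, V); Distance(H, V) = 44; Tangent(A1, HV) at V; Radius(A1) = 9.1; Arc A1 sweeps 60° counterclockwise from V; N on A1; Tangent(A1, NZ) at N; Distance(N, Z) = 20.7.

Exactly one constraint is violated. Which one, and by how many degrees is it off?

Tangent(A1, NZ) at N — off by 4.50°.

H = (0.00, 0.00) ✓; H.y = 0.00, V.y = 0.00 ✓; |HV| = 44.00 ✓; ∠(LV, VH) = 90.00° ✓; |LV| = 9.100 ✓; bearing(L→N) − bearing(L→V) = 60.00° ✓; |LN| = 9.100 ✓; ∠(LN, NZ) = 85.50° ✗; |NZ| = 20.70 ✓.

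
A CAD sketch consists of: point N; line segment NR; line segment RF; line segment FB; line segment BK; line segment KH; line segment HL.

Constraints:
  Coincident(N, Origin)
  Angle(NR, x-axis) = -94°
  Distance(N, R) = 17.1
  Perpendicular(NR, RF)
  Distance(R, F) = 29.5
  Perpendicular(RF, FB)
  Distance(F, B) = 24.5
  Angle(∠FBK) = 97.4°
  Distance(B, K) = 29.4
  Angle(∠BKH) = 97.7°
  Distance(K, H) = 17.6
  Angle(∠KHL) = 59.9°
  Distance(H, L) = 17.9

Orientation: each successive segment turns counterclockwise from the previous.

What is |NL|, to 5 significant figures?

13.103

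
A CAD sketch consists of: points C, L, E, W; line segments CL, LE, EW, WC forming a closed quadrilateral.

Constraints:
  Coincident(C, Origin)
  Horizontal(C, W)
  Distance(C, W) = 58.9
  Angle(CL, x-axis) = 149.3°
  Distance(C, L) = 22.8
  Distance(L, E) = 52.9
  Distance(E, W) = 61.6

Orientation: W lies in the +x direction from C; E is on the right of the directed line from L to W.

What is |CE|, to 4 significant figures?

34.64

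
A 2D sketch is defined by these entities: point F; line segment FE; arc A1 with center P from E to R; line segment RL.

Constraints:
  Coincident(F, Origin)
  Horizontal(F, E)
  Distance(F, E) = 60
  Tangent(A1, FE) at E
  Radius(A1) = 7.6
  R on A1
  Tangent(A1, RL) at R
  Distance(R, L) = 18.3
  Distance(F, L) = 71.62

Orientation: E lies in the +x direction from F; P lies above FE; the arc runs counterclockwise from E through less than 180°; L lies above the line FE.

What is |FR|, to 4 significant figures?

68.06

F is at the origin; FE is horizontal with |FE| = 60.0 and E on the +x side, so E = (60.00, 0.000). Since A1 is tangent to FE there, PE ⟂ FE, so P = E + (0, 7.6) = (60.00, 7.600). Since PR ⟂ RL (tangency), |PL| = √(7.6² + 18.3²) = 19.82 regardless of where R sits on A1. So L lies on both circle(F, 71.62) and circle(P, 19.82); the above-FE intersection is L = (66.63, 26.27). R is the foot of the tangent from L: R = (67.59, 8.000).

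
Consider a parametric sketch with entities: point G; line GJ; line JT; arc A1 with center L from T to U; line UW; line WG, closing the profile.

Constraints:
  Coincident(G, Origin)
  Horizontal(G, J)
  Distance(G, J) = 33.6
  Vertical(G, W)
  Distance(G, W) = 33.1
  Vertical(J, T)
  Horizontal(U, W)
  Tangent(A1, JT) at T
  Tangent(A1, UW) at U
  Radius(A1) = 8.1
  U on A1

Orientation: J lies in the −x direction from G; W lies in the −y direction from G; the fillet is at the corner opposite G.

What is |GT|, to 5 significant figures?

41.880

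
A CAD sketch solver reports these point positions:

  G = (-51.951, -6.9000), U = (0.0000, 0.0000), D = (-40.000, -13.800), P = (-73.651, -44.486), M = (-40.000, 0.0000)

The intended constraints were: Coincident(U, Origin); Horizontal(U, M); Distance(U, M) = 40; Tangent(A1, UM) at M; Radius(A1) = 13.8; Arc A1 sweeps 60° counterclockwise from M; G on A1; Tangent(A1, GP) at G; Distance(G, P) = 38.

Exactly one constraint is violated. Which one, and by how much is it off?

Distance(G, P) = 38 — off by 5.40.

U = (0.00, 0.00) ✓; U.y = 0.00, M.y = 0.00 ✓; |UM| = 40.00 ✓; ∠(DM, MU) = 90.00° ✓; |DM| = 13.80 ✓; bearing(D→G) − bearing(D→M) = 60.00° ✓; |DG| = 13.80 ✓; ∠(DG, GP) = 90.00° ✓; |GP| = 43.40 ✗.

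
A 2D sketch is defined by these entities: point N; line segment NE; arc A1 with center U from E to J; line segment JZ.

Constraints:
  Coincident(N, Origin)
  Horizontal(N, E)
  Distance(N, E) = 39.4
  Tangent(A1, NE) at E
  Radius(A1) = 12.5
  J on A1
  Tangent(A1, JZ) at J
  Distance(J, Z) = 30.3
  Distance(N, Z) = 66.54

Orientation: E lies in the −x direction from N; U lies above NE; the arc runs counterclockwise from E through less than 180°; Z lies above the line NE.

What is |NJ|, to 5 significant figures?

36.672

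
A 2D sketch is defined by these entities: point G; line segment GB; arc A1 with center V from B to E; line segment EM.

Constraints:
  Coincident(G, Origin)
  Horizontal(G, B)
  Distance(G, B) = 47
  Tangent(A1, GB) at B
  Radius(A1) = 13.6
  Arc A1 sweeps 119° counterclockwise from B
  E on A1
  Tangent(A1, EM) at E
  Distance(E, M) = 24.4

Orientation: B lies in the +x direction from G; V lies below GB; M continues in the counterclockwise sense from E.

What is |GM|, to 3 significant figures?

62.7

G is at the origin; GB is horizontal with |GB| = 47.0 and B on the +x side, so B = (47.0, 0.00). A1 meets GB tangentially, so VB is at right angles to GB, so V = B + (0, -13.6) = (47.0, -13.6). On A1, B sits at bearing 90° from V; a 119° counterclockwise sweep puts E at bearing 209°, so E = V + 13.6·(cos 209°, sin 209°) = (35.1, -20.2). A1 meets EM tangentially, so VE is at right angles to EM, so EM runs along (−sin 209°, cos 209°); with |EM| = 24.4, M = (46.9, -41.5). Then |GM| = |M − G| = 62.7.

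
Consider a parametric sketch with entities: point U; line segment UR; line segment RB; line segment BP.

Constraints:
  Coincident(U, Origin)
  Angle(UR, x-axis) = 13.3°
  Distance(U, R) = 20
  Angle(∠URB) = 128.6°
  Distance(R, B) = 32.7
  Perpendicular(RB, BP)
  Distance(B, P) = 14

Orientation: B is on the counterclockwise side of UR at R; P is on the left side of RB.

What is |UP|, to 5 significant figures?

45.207

U is at the origin; UR runs at 13.3° with length 20.0, so R = 20.0·(cos 13.3°, sin 13.3°) = (19.464, 4.6010). ∠URB = 128.6°, so RB runs at 13.3° + (180° − 128.6°) = 64.700° from the x-axis; with |RB| = 32.7, B = R + 32.7·(cos 64.700°, sin 64.700°) = (33.438, 34.164). The perpendicularity gives BP at right angles to RB; with |BP| = 14.0 on the left of RB, P = B + 14.0·(-0.90408, 0.42736) = (20.781, 40.148). Then |UP| = |P − U| = 45.207.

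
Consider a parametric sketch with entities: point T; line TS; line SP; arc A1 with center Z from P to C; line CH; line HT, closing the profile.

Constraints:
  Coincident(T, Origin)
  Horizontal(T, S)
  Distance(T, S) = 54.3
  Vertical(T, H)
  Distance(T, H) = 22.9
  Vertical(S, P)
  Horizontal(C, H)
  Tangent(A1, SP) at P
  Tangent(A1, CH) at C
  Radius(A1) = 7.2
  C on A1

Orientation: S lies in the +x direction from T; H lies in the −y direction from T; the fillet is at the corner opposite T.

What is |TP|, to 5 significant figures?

56.524

The virtual corner opposite T is at (54.300, -22.900). A1 meets SP tangentially, so ZP is at right angles to SP and since A1 is tangent to CH there, ZC ⟂ CH, with radius 7.2, so the center Z sits 7.2 in from both sides at Z = (47.100, -15.700). That places the tangent points at P = (54.300, -15.700) on SP and C = (47.100, -22.900) on CH. Then |TP| = |P − T| = 56.524.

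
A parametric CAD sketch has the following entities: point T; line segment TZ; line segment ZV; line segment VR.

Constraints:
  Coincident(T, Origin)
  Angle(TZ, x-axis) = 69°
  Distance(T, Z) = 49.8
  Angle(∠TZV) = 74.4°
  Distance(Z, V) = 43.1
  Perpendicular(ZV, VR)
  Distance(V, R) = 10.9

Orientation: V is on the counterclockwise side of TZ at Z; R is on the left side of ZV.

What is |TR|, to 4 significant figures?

47.50

∠TZV = 74.4°, so ZV runs at 69.0° + (180° − 74.4°) = 174.6° from the x-axis; with |ZV| = 43.1, V = Z + 43.1·(cos 174.6°, sin 174.6°) = (-25.06, 50.55). ZV is perpendicular to VR; with |VR| = 10.9 on the left of ZV, R = V + 10.9·(-0.09411, -0.9956) = (-26.09, 39.70). Then |TR| = |R − T| = 47.50.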